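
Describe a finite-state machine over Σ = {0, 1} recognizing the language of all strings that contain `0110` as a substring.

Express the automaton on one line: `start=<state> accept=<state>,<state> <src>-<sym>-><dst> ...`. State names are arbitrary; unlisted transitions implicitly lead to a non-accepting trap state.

start=S0 accept=S4 S0-0->S1 S0-1->S0 S1-0->S1 S1-1->S2 S2-0->S1 S2-1->S3 S3-0->S4 S3-1->S0 S4-0->S4 S4-1->S4

Track how much of `0110` has been matched so far: state S0 is no progress, S4 is the absorbing accept state reached once `0110` has occurred. Intermediate states record partial matches; on a mismatch, fall back to the longest reusable overlap.
With 5 states:
        0   1  
>  S0   S1  S0 
   S1   S1  S2 
   S2   S1  S3 
   S3   S4  S0 
 * S4   S4  S4 
(> = start, * = accepting)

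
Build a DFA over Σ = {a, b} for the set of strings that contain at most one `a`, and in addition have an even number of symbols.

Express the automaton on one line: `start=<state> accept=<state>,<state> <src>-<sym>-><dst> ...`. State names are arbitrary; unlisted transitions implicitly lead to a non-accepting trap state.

Handle the two conditions separately and then intersect. The first has 3 states tracking the count of `a`s, saturating at 2; the second has 2 states tracking the input length modulo 2. A product state is a pair (one from each), accepting exactly when both do. After merging equivalent states the machine shrinks.
A 5-state machine:
        a   b  
>* q0   q1  q2 
   q1   q3  q4 
   q2   q4  q0 
   q3   q3  q3 
 * q4   q3  q1 
(> = start, * = accepting)

start=q0 accept=q0,q4 q0-a->q1 q0-b->q2 q1-a->q3 q1-b->q4 q2-a->q4 q2-b->q0 q3-a->q3 q3-b->q3 q4-a->q3 q4-b->q1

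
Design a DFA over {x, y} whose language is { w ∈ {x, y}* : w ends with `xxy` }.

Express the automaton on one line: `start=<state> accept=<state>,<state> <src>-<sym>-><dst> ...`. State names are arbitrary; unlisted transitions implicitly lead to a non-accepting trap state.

start=s0 accept=s3 s0-x->s1 s0-y->s0 s1-x->s2 s1-y->s0 s2-x->s2 s2-y->s3 s3-x->s1 s3-y->s0

Let each state record the length of the longest suffix of the input read so far that is also a prefix of `xxy`. s1 means the last symbol is `x`; s2 means the last 2 symbols are `xx`; s3 means the last 3 symbols are `xxy`. Accept only at s3, where the string currently ends in `xxy`.
With 4 states:
        x   y  
>  s0   s1  s0 
   s1   s2  s0 
   s2   s2  s3 
 * s3   s1  s0 
(> = start, * = accepting)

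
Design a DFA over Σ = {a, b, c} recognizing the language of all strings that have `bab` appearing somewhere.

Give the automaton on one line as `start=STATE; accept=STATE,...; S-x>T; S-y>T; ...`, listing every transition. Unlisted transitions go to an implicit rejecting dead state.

start=S0; accept=S3; S0-a>S0; S0-b>S1; S0-c>S0; S1-a>S2; S1-b>S1; S1-c>S0; S2-a>S0; S2-b>S3; S2-c>S0; S3-a>S3; S3-b>S3; S3-c>S3

Track how much of `bab` has been matched so far: state S0 is no progress, S3 is the absorbing accept state reached once `bab` has occurred. Intermediate states record partial matches; on a mismatch, fall back to the longest reusable overlap.
4 states suffice.
        a   b   c  
>  S0   S0  S1  S0 
   S1   S2  S1  S0 
   S2   S0  S3  S0 
 * S3   S3  S3  S3 
(> = start, * = accepting)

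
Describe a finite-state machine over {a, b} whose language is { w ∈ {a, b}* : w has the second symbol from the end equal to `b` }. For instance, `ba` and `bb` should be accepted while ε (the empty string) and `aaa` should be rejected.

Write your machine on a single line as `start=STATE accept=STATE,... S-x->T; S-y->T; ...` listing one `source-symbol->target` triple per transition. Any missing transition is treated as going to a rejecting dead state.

start=s0; accept=s5,s6; s0-a->s1; s0-b->s2; s1-a->s3; s1-b->s4; s2-a->s5; s2-b->s6; s3-a->s3; s3-b->s4; s4-a->s5; s4-b->s6; s5-a->s3; s5-b->s4; s6-a->s5; s6-b->s6

Because acceptance depends on a position counted from the end, the machine has to buffer the most recent 2 symbols. Make each state the string of the last up-to-2 symbols read; on input `x` shift the window left and append `x`. Accept when the buffered window has length 2 and begins with `b`.
7 states suffice.
        a   b  
>  s0   s1  s2 
   s1   s3  s4 
   s2   s5  s6 
   s3   s3  s4 
   s4   s5  s6 
 * s5   s3  s4 
 * s6   s5  s6 
(> = start, * = accepting)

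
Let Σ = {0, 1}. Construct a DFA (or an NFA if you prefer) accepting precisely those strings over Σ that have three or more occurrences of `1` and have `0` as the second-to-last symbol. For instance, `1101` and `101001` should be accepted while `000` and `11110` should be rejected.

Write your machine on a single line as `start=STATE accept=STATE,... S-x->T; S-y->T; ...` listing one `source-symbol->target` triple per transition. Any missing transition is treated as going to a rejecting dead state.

Handle the two conditions separately and then intersect. The first has 5 states tracking the count of `1`s, saturating at 4; the second has 7 states tracking the last 2 symbols read. A product state is a pair (one from each), accepting exactly when both do. Equivalent product states are then merged.
With 8 states:
        0   1  
>  S0   S0  S1 
   S1   S1  S2 
   S2   S3  S4 
   S3   S3  S5 
   S4   S6  S4 
 * S5   S6  S4 
   S6   S7  S5 
 * S7   S7  S5 
(> = start, * = accepting)

start=S0; accept=S5,S7; S0-0->S0; S0-1->S1; S1-0->S1; S1-1->S2; S2-0->S3; S2-1->S4; S3-0->S3; S3-1->S5; S4-0->S6; S4-1->S4; S5-0->S6; S5-1->S4; S6-0->S7; S6-1->S5; S7-0->S7; S7-1->S5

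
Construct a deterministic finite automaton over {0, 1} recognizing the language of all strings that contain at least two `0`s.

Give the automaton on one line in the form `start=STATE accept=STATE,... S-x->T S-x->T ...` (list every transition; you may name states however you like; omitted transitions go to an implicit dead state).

start=A accept=C,D A-0->B A-1->A B-0->C B-1->B C-0->D C-1->C D-0->D D-1->D

Count `0`s, saturating at 3: states A through C mean 0 through 2 `0`s seen; D means more than 2. Each `0` increments (capped at D); other symbols loop. Accept from {C, D}.
A 4-state machine:
       0  1 
>  A   B  A 
   B   C  B 
 * C   D  C 
 * D   D  D 
(> = start, * = accepting)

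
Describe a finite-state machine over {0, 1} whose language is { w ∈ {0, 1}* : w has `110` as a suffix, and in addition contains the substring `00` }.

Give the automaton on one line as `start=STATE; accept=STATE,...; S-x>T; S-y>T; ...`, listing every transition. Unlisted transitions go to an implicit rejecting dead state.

Handle the two conditions separately and then intersect. The first has 4 states tracking how much of the suffix `110` has currently been matched; the second has 3 states tracking whether and how much of `00` has been seen. A product state is a pair (one from each), accepting exactly when both do. After merging equivalent states the machine shrinks.
6 states suffice.
       0  1 
>  A   B  A 
   B   C  A 
   C   C  D 
   D   C  E 
   E   F  E 
 * F   C  D 
(> = start, * = accepting)

start=A; accept=F; A-0>B; A-1>A; B-0>C; B-1>A; C-0>C; C-1>D; D-0>C; D-1>E; E-0>F; E-1>E; F-0>C; F-1>D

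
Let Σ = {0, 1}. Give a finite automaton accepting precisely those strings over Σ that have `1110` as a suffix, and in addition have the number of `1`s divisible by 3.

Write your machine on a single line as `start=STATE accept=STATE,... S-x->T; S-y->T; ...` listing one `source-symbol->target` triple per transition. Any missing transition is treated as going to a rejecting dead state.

Build one automaton per condition and run them in lockstep. The first has 5 states tracking how much of the suffix `1110` has currently been matched; the second has 3 states tracking the count of `1`s modulo 3. A product state is a pair (one from each), accepting exactly when both do.
          0    1  
>  q0     q0   q1 
   q1     q2   q3 
   q2     q2   q4 
   q3     q5   q6 
   q4     q5   q7 
   q5     q5   q8 
   q6     q9  q10 
   q7     q0  q10 
   q8     q0  q11 
 * q9     q0   q1 
   q10   q12  q13 
   q11    q2  q13 
   q12    q2   q4 
   q13   q14   q6 
   q14    q5   q8 
(> = start, * = accepting)

start=q0; accept=q9; q0-0->q0; q0-1->q1; q1-0->q2; q1-1->q3; q2-0->q2; q2-1->q4; q3-0->q5; q3-1->q6; q4-0->q5; q4-1->q7; q5-0->q5; q5-1->q8; q6-0->q9; q6-1->q10; q7-0->q0; q7-1->q10; q8-0->q0; q8-1->q11; q9-0->q0; q9-1->q1; q10-0->q12; q10-1->q13; q11-0->q2; q11-1->q13; q12-0->q2; q12-1->q4; q13-0->q14; q13-1->q6; q14-0->q5; q14-1->q8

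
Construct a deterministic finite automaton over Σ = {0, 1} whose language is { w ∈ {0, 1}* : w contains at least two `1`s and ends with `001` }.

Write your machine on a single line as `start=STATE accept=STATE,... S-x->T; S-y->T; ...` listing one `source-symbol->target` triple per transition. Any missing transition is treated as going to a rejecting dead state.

Run two small machines in parallel and take their product. One (4 states) tracks the count of `1`s, saturating at 3; the other (4 states) tracks how much of the suffix `001` has currently been matched. Each combined state is a pair, one component from each; accept when both components accept. Equivalent product states are then merged.
A 5-state machine:
        0   1  
>  s0   s0  s1 
   s1   s2  s1 
   s2   s3  s1 
   s3   s3  s4 
 * s4   s2  s1 
(> = start, * = accepting)

start=s0; accept=s4; s0-0->s0; s0-1->s1; s1-0->s2; s1-1->s1; s2-0->s3; s2-1->s1; s3-0->s3; s3-1->s4; s4-0->s2; s4-1->s1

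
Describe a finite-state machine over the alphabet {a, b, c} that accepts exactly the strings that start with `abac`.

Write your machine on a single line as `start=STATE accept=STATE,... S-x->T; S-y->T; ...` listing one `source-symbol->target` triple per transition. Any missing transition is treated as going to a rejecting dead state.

Check the first 4 symbols one by one: s0 through s3 record how many have matched `abac` so far; any wrong symbol goes to the dead state s5. After all 4 match we enter the accepting sink s4.
A 6-state machine:
        a   b   c  
>  s0   s1  s5  s5 
   s1   s5  s2  s5 
   s2   s3  s5  s5 
   s3   s5  s5  s4 
 * s4   s4  s4  s4 
   s5   s5  s5  s5 
(> = start, * = accepting)

start=s0; accept=s4; s0-a->s1; s0-b->s5; s0-c->s5; s1-a->s5; s1-b->s2; s1-c->s5; s2-a->s3; s2-b->s5; s2-c->s5; s3-a->s5; s3-b->s5; s3-c->s4; s4-a->s4; s4-b->s4; s4-c->s4; s5-a->s5; s5-b->s5; s5-c->s5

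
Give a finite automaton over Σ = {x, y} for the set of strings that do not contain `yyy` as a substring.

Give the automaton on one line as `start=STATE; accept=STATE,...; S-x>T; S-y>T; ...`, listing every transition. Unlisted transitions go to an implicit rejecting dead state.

start=q0; accept=q0,q1,q2; q0-x>q0; q0-y>q1; q1-x>q0; q1-y>q2; q2-x>q0; q2-y>q3; q3-x>q3; q3-y>q3

Track partial matches of the forbidden pattern `yyy`. State q3 is a dead state reached once `yyy` has occurred; every other state accepts. q0 means no part of `yyy` is currently matched.
A 4-state machine:
        x   y  
>* q0   q0  q1 
 * q1   q0  q2 
 * q2   q0  q3 
   q3   q3  q3 
(> = start, * = accepting)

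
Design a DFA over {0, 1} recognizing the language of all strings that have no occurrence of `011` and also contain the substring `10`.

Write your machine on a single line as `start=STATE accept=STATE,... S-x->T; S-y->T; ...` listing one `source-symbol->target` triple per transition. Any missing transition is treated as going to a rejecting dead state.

Build one automaton per condition and run them in lockstep. The first has 4 states tracking partial matches of the forbidden pattern `011`; the second has 3 states tracking whether and how much of `10` has been seen. A product state is a pair (one from each), accepting exactly when both do.
With 8 states:
        0   1  
>  s0   s1  s2 
   s1   s1  s3 
   s2   s4  s2 
   s3   s4  s5 
 * s4   s4  s6 
   s5   s7  s5 
 * s6   s4  s7 
   s7   s7  s7 
(> = start, * = accepting)

start=s0; accept=s4,s6; s0-0->s1; s0-1->s2; s1-0->s1; s1-1->s3; s2-0->s4; s2-1->s2; s3-0->s4; s3-1->s5; s4-0->s4; s4-1->s6; s5-0->s7; s5-1->s5; s6-0->s4; s6-1->s7; s7-0->s7; s7-1->s7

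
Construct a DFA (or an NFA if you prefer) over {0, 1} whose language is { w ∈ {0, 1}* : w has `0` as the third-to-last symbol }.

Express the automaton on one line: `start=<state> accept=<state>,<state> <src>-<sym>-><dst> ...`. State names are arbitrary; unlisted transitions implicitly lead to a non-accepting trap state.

start=q0 accept=q7,q8,q9,q10 q0-0->q1 q0-1->q2 q1-0->q3 q1-1->q4 q2-0->q5 q2-1->q6 q3-0->q7 q3-1->q8 q4-0->q9 q4-1->q10 q5-0->q11 q5-1->q12 q6-0->q13 q6-1->q14 q7-0->q7 q7-1->q8 q8-0->q9 q8-1->q10 q9-0->q11 q9-1->q12 q10-0->q13 q10-1->q14 q11-0->q7 q11-1->q8 q12-0->q9 q12-1->q10 q13-0->q11 q13-1->q12 q14-0->q13 q14-1->q14

A DFA must remember the last 3 symbols (since which symbol is third-to-last isn't known until the input ends). Use one state per possible window of the last ≤3 symbols; accept from those whose window starts with `0`.
With 15 states:
          0    1  
>  q0     q1   q2 
   q1     q3   q4 
   q2     q5   q6 
   q3     q7   q8 
   q4     q9  q10 
   q5    q11  q12 
   q6    q13  q14 
 * q7     q7   q8 
 * q8     q9  q10 
 * q9    q11  q12 
 * q10   q13  q14 
   q11    q7   q8 
   q12    q9  q10 
   q13   q11  q12 
   q14   q13  q14 
(> = start, * = accepting)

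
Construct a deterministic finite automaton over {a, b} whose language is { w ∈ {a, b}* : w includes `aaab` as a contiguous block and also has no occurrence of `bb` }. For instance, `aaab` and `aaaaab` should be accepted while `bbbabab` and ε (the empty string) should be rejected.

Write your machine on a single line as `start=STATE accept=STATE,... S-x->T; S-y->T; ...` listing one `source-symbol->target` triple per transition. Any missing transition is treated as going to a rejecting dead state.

start=S0; accept=S6,S7; S0-a->S1; S0-b->S2; S1-a->S3; S1-b->S2; S2-a->S1; S2-b->S4; S3-a->S5; S3-b->S2; S4-a->S4; S4-b->S4; S5-a->S5; S5-b->S6; S6-a->S7; S6-b->S4; S7-a->S7; S7-b->S6

Build one automaton per condition and run them in lockstep. The first has 5 states tracking whether and how much of `aaab` has been seen; the second has 3 states tracking partial matches of the forbidden pattern `bb`. A product state is a pair (one from each), accepting exactly when both do. Equivalent product states are then merged.
8 states suffice.
        a   b  
>  S0   S1  S2 
   S1   S3  S2 
   S2   S1  S4 
   S3   S5  S2 
   S4   S4  S4 
   S5   S5  S6 
 * S6   S7  S4 
 * S7   S7  S6 
(> = start, * = accepting)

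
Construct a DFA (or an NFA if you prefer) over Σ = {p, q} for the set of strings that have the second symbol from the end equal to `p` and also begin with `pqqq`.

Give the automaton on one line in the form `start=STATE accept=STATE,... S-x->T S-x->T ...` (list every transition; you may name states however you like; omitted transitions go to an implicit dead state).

Run two small machines in parallel and take their product. The first has 7 states tracking the last 2 symbols read; the second has 6 states tracking whether the input so far still matches the prefix `pqqq`. A product state is a pair (one from each), accepting exactly when both do. Minimizing collapses redundant product states.
With 9 states:
        p   q  
>  s0   s1  s2 
   s1   s2  s3 
   s2   s2  s2 
   s3   s2  s4 
   s4   s2  s5 
   s5   s6  s5 
   s6   s7  s8 
 * s7   s7  s8 
 * s8   s6  s5 
(> = start, * = accepting)

start=s0 accept=s7,s8 s0-p->s1 s0-q->s2 s1-p->s2 s1-q->s3 s2-p->s2 s2-q->s2 s3-p->s2 s3-q->s4 s4-p->s2 s4-q->s5 s5-p->s6 s5-q->s5 s6-p->s7 s6-q->s8 s7-p->s7 s7-q->s8 s8-p->s6 s8-q->s5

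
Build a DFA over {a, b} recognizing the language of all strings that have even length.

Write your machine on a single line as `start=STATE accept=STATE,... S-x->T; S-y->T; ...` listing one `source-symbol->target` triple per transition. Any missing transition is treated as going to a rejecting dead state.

start=S0; accept=S0; S0-a->S1; S0-b->S1; S1-a->S0; S1-b->S0

Count input length modulo 2: every symbol advances one step around the cycle S0 → S1 → S0. Accept at S0.
        a   b  
>* S0   S1  S1 
   S1   S0  S0 
(> = start, * = accepting)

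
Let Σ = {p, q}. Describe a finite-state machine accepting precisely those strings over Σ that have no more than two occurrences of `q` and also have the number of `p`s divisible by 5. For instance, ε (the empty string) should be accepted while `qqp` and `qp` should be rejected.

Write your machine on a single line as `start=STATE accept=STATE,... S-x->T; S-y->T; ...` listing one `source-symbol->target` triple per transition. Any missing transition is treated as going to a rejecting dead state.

start=S0; accept=S0,S2,S5; S0-p->S1; S0-q->S2; S1-p->S3; S1-q->S4; S2-p->S4; S2-q->S5; S3-p->S6; S3-q->S7; S4-p->S7; S4-q->S8; S5-p->S8; S5-q->S9; S6-p->S10; S6-q->S11; S7-p->S11; S7-q->S12; S8-p->S12; S8-q->S9; S9-p->S9; S9-q->S9; S10-p->S0; S10-q->S13; S11-p->S13; S11-q->S14; S12-p->S14; S12-q->S9; S13-p->S2; S13-q->S15; S14-p->S15; S14-q->S9; S15-p->S5; S15-q->S9

Build one automaton per condition and run them in lockstep. One (4 states) tracks the count of `q`s, saturating at 3; the other (5 states) tracks the count of `p`s modulo 5. Each combined state is a pair, one component from each; accept when both components accept. Equivalent product states are then merged.
          p    q  
>* S0     S1   S2 
   S1     S3   S4 
 * S2     S4   S5 
   S3     S6   S7 
   S4     S7   S8 
 * S5     S8   S9 
   S6    S10  S11 
   S7    S11  S12 
   S8    S12   S9 
   S9     S9   S9 
   S10    S0  S13 
   S11   S13  S14 
   S12   S14   S9 
   S13    S2  S15 
   S14   S15   S9 
   S15    S5   S9 
(> = start, * = accepting)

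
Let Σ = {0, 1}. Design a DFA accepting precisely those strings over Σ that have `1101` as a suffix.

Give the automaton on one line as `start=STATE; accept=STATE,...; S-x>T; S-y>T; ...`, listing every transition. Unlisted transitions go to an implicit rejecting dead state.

Let each state record the length of the longest suffix of the input read so far that is also a prefix of `1101`. s1 means the last symbol is `1`; s2 means the last 2 symbols are `11`; s3 means the last 3 symbols are `110`; s4 means the last 4 symbols are `1101`. Accept only at s4, where the string currently ends in `1101`.
With 5 states:
        0   1  
>  s0   s0  s1 
   s1   s0  s2 
   s2   s3  s2 
   s3   s0  s4 
 * s4   s0  s2 
(> = start, * = accepting)

start=s0; accept=s4; s0-0>s0; s0-1>s1; s1-0>s0; s1-1>s2; s2-0>s3; s2-1>s2; s3-0>s0; s3-1>s4; s4-0>s0; s4-1>s2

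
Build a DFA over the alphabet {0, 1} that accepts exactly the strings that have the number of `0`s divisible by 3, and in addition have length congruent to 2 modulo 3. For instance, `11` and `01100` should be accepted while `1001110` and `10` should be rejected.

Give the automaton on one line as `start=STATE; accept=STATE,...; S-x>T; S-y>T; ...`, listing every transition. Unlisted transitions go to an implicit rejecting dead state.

start=S0; accept=S5; S0-0>S1; S0-1>S2; S1-0>S3; S1-1>S4; S2-0>S4; S2-1>S5; S3-0>S0; S3-1>S6; S4-0>S6; S4-1>S7; S5-0>S7; S5-1>S0; S6-0>S2; S6-1>S8; S7-0>S8; S7-1>S1; S8-0>S5; S8-1>S3

Build one automaton per condition and run them in lockstep. One (3 states) tracks the count of `0`s modulo 3; the other (3 states) tracks the input length modulo 3. Each combined state is a pair, one component from each; accept when both components accept.
        0   1  
>  S0   S1  S2 
   S1   S3  S4 
   S2   S4  S5 
   S3   S0  S6 
   S4   S6  S7 
 * S5   S7  S0 
   S6   S2  S8 
   S7   S8  S1 
   S8   S5  S3 
(> = start, * = accepting)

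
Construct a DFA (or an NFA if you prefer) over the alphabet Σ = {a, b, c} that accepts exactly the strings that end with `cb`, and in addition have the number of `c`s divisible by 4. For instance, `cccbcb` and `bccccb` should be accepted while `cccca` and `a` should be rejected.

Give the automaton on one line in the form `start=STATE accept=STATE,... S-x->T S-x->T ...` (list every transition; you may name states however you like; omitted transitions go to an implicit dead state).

start=q0 accept=q5 q0-a->q0 q0-b->q0 q0-c->q1 q1-a->q1 q1-b->q1 q1-c->q2 q2-a->q2 q2-b->q2 q2-c->q3 q3-a->q3 q3-b->q3 q3-c->q4 q4-a->q0 q4-b->q5 q4-c->q1 q5-a->q0 q5-b->q0 q5-c->q1

Run two small machines in parallel and take their product. One (3 states) tracks how much of the suffix `cb` has currently been matched; the other (4 states) tracks the count of `c`s modulo 4. Each combined state is a pair, one component from each; accept when both components accept. Minimizing collapses redundant product states.
6 states suffice.
        a   b   c  
>  q0   q0  q0  q1 
   q1   q1  q1  q2 
   q2   q2  q2  q3 
   q3   q3  q3  q4 
   q4   q0  q5  q1 
 * q5   q0  q0  q1 
(> = start, * = accepting)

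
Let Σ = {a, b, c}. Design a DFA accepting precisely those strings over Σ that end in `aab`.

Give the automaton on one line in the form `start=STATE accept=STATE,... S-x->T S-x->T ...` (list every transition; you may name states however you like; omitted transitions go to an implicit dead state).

Let each state record the length of the longest suffix of the input read so far that is also a prefix of `aab`. q1 means the last symbol is `a`; q2 means the last 2 symbols are `aa`; q3 means the last 3 symbols are `aab`. Accept only at q3, where the string currently ends in `aab`.
A 4-state machine:
        a   b   c  
>  q0   q1  q0  q0 
   q1   q2  q0  q0 
   q2   q2  q3  q0 
 * q3   q1  q0  q0 
(> = start, * = accepting)

start=q0 accept=q3 q0-a->q1 q0-b->q0 q0-c->q0 q1-a->q2 q1-b->q0 q1-c->q0 q2-a->q2 q2-b->q3 q2-c->q0 q3-a->q1 q3-b->q0 q3-c->q0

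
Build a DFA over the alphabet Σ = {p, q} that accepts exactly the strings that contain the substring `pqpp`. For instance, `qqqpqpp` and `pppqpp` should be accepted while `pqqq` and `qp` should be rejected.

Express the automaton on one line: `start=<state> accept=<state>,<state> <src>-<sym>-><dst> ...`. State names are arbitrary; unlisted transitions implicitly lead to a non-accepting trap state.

start=s0 accept=s4 s0-p->s1 s0-q->s0 s1-p->s1 s1-q->s2 s2-p->s3 s2-q->s0 s3-p->s4 s3-q->s2 s4-p->s4 s4-q->s4

Track how much of `pqpp` has been matched so far: state s0 is no progress, s4 is the absorbing accept state reached once `pqpp` has occurred. Intermediate states record partial matches; on a mismatch, fall back to the longest reusable overlap.
With 5 states:
        p   q  
>  s0   s1  s0 
   s1   s1  s2 
   s2   s3  s0 
   s3   s4  s2 
 * s4   s4  s4 
(> = start, * = accepting)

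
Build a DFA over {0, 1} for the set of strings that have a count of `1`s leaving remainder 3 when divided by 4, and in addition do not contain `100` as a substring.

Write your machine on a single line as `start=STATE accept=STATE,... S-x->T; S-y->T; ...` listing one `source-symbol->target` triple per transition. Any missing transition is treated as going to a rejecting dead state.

Build one automaton per condition and run them in lockstep. The first has 4 states tracking the count of `1`s modulo 4; the second has 4 states tracking partial matches of the forbidden pattern `100`. A product state is a pair (one from each), accepting exactly when both do. Minimizing collapses redundant product states.
        0   1  
>  q0   q0  q1 
   q1   q2  q3 
   q2   q4  q3 
   q3   q5  q6 
   q4   q4  q4 
   q5   q4  q6 
 * q6   q7  q8 
 * q7   q4  q8 
   q8   q9  q1 
   q9   q4  q1 
(> = start, * = accepting)

start=q0; accept=q6,q7; q0-0->q0; q0-1->q1; q1-0->q2; q1-1->q3; q2-0->q4; q2-1->q3; q3-0->q5; q3-1->q6; q4-0->q4; q4-1->q4; q5-0->q4; q5-1->q6; q6-0->q7; q6-1->q8; q7-0->q4; q7-1->q8; q8-0->q9; q8-1->q1; q9-0->q4; q9-1->q1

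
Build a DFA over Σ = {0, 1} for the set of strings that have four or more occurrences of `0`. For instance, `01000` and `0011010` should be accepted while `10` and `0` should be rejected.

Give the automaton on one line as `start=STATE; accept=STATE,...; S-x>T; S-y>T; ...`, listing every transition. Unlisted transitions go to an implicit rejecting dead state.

Only the number of `0`s matters, and only up to 5. Make a chain q0 → q1 → q2 → q3 → q4 → q5 advanced by each `0` (with q5 absorbing); every other symbol self-loops. The accepting set is {q4, q5}.
6 states suffice.
        0   1  
>  q0   q1  q0 
   q1   q2  q1 
   q2   q3  q2 
   q3   q4  q3 
 * q4   q5  q4 
 * q5   q5  q5 
(> = start, * = accepting)

start=q0; accept=q4,q5; q0-0>q1; q0-1>q0; q1-0>q2; q1-1>q1; q2-0>q3; q2-1>q2; q3-0>q4; q3-1>q3; q4-0>q5; q4-1>q4; q5-0>q5; q5-1>q5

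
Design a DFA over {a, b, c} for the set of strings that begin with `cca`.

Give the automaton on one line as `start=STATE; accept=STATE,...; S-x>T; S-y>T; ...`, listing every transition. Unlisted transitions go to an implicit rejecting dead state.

Walk along `cca` while the input agrees: from s0 take `c` to s1, and so on. Any deviation drops to the rejecting sink s4. Once s3 is reached the prefix is confirmed and every continuation is accepted.
5 states suffice.
        a   b   c  
>  s0   s4  s4  s1 
   s1   s4  s4  s2 
   s2   s3  s4  s4 
 * s3   s3  s3  s3 
   s4   s4  s4  s4 
(> = start, * = accepting)

start=s0; accept=s3; s0-a>s4; s0-b>s4; s0-c>s1; s1-a>s4; s1-b>s4; s1-c>s2; s2-a>s3; s2-b>s4; s2-c>s4; s3-a>s3; s3-b>s3; s3-c>s3; s4-a>s4; s4-b>s4; s4-c>s4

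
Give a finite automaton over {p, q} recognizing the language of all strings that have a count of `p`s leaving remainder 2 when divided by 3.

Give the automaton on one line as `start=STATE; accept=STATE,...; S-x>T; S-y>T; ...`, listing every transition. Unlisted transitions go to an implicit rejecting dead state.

Keep the running count of `p`s modulo 3: each `p` advances along the cycle A → B → C → A while other symbols loop. Accept at C.
3 states suffice.
       p  q 
>  A   B  A 
   B   C  B 
 * C   A  C 
(> = start, * = accepting)

start=A; accept=C; A-p>B; A-q>A; B-p>C; B-q>B; C-p>A; C-q>C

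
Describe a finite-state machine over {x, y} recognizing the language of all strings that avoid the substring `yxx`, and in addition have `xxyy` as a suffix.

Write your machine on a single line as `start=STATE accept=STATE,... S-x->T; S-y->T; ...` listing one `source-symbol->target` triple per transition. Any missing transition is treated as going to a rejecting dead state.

start=s0; accept=s7; s0-x->s1; s0-y->s2; s1-x->s3; s1-y->s2; s2-x->s4; s2-y->s2; s3-x->s3; s3-y->s5; s4-x->s6; s4-y->s2; s5-x->s4; s5-y->s7; s6-x->s6; s6-y->s8; s7-x->s4; s7-y->s2; s8-x->s9; s8-y->s10; s9-x->s6; s9-y->s11; s10-x->s9; s10-y->s11; s11-x->s9; s11-y->s11

Run two small machines in parallel and take their product. One (4 states) tracks partial matches of the forbidden pattern `yxx`; the other (5 states) tracks how much of the suffix `xxyy` has currently been matched. Each combined state is a pair, one component from each; accept when both components accept.
A 12-state machine:
          x    y  
>  s0     s1   s2 
   s1     s3   s2 
   s2     s4   s2 
   s3     s3   s5 
   s4     s6   s2 
   s5     s4   s7 
   s6     s6   s8 
 * s7     s4   s2 
   s8     s9  s10 
   s9     s6  s11 
   s10    s9  s11 
   s11    s9  s11 
(> = start, * = accepting)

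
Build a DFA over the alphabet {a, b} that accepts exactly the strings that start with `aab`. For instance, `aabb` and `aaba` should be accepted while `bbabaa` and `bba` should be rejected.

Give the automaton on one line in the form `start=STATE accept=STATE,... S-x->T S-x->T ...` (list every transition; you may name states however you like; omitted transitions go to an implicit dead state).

Walk along `aab` while the input agrees: from s0 take `a` to s1, and so on. Any deviation drops to the rejecting sink s4. Once s3 is reached the prefix is confirmed and every continuation is accepted.
With 5 states:
        a   b  
>  s0   s1  s4 
   s1   s2  s4 
   s2   s4  s3 
 * s3   s3  s3 
   s4   s4  s4 
(> = start, * = accepting)

start=s0 accept=s3 s0-a->s1 s0-b->s4 s1-a->s2 s1-b->s4 s2-a->s4 s2-b->s3 s3-a->s3 s3-b->s3 s4-a->s4 s4-b->s4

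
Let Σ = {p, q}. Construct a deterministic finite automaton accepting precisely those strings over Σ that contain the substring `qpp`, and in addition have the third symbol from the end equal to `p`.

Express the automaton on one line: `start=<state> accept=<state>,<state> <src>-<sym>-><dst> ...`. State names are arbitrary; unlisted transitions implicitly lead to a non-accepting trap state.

start=S0 accept=S15,S16,S17,S18 S0-p->S1 S0-q->S2 S1-p->S3 S1-q->S4 S2-p->S5 S2-q->S6 S3-p->S7 S3-q->S8 S4-p->S9 S4-q->S10 S5-p->S11 S5-q->S12 S6-p->S13 S6-q->S14 S7-p->S7 S7-q->S8 S8-p->S9 S8-q->S10 S9-p->S11 S9-q->S12 S10-p->S13 S10-q->S14 S11-p->S15 S11-q->S16 S12-p->S9 S12-q->S10 S13-p->S11 S13-q->S12 S14-p->S13 S14-q->S14 S15-p->S15 S15-q->S16 S16-p->S17 S16-q->S18 S17-p->S11 S17-q->S19 S18-p->S20 S18-q->S21 S19-p->S17 S19-q->S18 S20-p->S11 S20-q->S19 S21-p->S20 S21-q->S21

Run two small machines in parallel and take their product. The first has 4 states tracking whether and how much of `qpp` has been seen; the second has 15 states tracking the last 3 symbols read. A product state is a pair (one from each), accepting exactly when both do.
          p    q  
>  S0     S1   S2 
   S1     S3   S4 
   S2     S5   S6 
   S3     S7   S8 
   S4     S9  S10 
   S5    S11  S12 
   S6    S13  S14 
   S7     S7   S8 
   S8     S9  S10 
   S9    S11  S12 
   S10   S13  S14 
   S11   S15  S16 
   S12    S9  S10 
   S13   S11  S12 
   S14   S13  S14 
 * S15   S15  S16 
 * S16   S17  S18 
 * S17   S11  S19 
 * S18   S20  S21 
   S19   S17  S18 
   S20   S11  S19 
   S21   S20  S21 
(> = start, * = accepting)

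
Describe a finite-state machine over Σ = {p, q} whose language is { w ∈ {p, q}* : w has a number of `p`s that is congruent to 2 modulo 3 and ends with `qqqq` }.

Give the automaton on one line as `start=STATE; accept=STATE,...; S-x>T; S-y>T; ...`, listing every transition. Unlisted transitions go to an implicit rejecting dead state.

start=S0; accept=S6; S0-p>S1; S0-q>S0; S1-p>S2; S1-q>S1; S2-p>S0; S2-q>S3; S3-p>S0; S3-q>S4; S4-p>S0; S4-q>S5; S5-p>S0; S5-q>S6; S6-p>S0; S6-q>S6

Handle the two conditions separately and then intersect. The first has 3 states tracking the count of `p`s modulo 3; the second has 5 states tracking how much of the suffix `qqqq` has currently been matched. A product state is a pair (one from each), accepting exactly when both do. Minimizing collapses redundant product states.
7 states suffice.
        p   q  
>  S0   S1  S0 
   S1   S2  S1 
   S2   S0  S3 
   S3   S0  S4 
   S4   S0  S5 
   S5   S0  S6 
 * S6   S0  S6 
(> = start, * = accepting)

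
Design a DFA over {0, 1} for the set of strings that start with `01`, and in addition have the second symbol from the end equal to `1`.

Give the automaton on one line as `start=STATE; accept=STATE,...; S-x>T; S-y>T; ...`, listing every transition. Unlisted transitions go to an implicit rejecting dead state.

Handle the two conditions separately and then intersect. The first has 4 states tracking whether the input so far still matches the prefix `01`; the second has 7 states tracking the last 2 symbols read. A product state is a pair (one from each), accepting exactly when both do. Minimizing collapses redundant product states.
A 7-state machine:
        0   1  
>  S0   S1  S2 
   S1   S2  S3 
   S2   S2  S2 
   S3   S4  S5 
 * S4   S6  S3 
 * S5   S4  S5 
   S6   S6  S3 
(> = start, * = accepting)

start=S0; accept=S4,S5; S0-0>S1; S0-1>S2; S1-0>S2; S1-1>S3; S2-0>S2; S2-1>S2; S3-0>S4; S3-1>S5; S4-0>S6; S4-1>S3; S5-0>S4; S5-1>S5; S6-0>S6; S6-1>S3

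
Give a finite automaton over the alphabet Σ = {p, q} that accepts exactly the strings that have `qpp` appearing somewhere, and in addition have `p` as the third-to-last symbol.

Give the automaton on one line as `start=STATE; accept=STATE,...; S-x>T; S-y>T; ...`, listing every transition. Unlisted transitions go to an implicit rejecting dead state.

start=S0; accept=S15,S16,S17,S18; S0-p>S1; S0-q>S2; S1-p>S3; S1-q>S4; S2-p>S5; S2-q>S6; S3-p>S7; S3-q>S8; S4-p>S9; S4-q>S10; S5-p>S11; S5-q>S12; S6-p>S13; S6-q>S14; S7-p>S7; S7-q>S8; S8-p>S9; S8-q>S10; S9-p>S11; S9-q>S12; S10-p>S13; S10-q>S14; S11-p>S15; S11-q>S16; S12-p>S9; S12-q>S10; S13-p>S11; S13-q>S12; S14-p>S13; S14-q>S14; S15-p>S15; S15-q>S16; S16-p>S17; S16-q>S18; S17-p>S11; S17-q>S19; S18-p>S20; S18-q>S21; S19-p>S17; S19-q>S18; S20-p>S11; S20-q>S19; S21-p>S20; S21-q>S21

Run two small machines in parallel and take their product. The first has 4 states tracking whether and how much of `qpp` has been seen; the second has 15 states tracking the last 3 symbols read. A product state is a pair (one from each), accepting exactly when both do.
          p    q  
>  S0     S1   S2 
   S1     S3   S4 
   S2     S5   S6 
   S3     S7   S8 
   S4     S9  S10 
   S5    S11  S12 
   S6    S13  S14 
   S7     S7   S8 
   S8     S9  S10 
   S9    S11  S12 
   S10   S13  S14 
   S11   S15  S16 
   S12    S9  S10 
   S13   S11  S12 
   S14   S13  S14 
 * S15   S15  S16 
 * S16   S17  S18 
 * S17   S11  S19 
 * S18   S20  S21 
   S19   S17  S18 
   S20   S11  S19 
   S21   S20  S21 
(> = start, * = accepting)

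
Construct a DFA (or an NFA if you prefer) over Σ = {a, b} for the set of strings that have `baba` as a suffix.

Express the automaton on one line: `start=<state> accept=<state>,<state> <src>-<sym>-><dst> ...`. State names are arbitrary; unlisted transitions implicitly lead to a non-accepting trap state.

Let each state record the length of the longest suffix of the input read so far that is also a prefix of `baba`. q1 means the last symbol is `b`; q2 means the last 2 symbols are `ba`; q3 means the last 3 symbols are `bab`; q4 means the last 4 symbols are `baba`. Accept only at q4, where the string currently ends in `baba`.
        a   b  
>  q0   q0  q1 
   q1   q2  q1 
   q2   q0  q3 
   q3   q4  q1 
 * q4   q0  q3 
(> = start, * = accepting)

start=q0 accept=q4 q0-a->q0 q0-b->q1 q1-a->q2 q1-b->q1 q2-a->q0 q2-b->q3 q3-a->q4 q3-b->q1 q4-a->q0 q4-b->q3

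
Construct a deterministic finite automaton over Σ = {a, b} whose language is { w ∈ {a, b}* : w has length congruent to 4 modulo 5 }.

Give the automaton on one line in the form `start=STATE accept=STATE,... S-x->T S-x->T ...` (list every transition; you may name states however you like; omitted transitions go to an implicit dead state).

start=q0 accept=q4 q0-a->q1 q0-b->q1 q1-a->q2 q1-b->q2 q2-a->q3 q2-b->q3 q3-a->q4 q3-b->q4 q4-a->q0 q4-b->q0

Count input length modulo 5: every symbol advances one step around the cycle q0 → q1 → q2 → q3 → q4 → q0. Accept at q4.
A 5-state machine:
        a   b  
>  q0   q1  q1 
   q1   q2  q2 
   q2   q3  q3 
   q3   q4  q4 
 * q4   q0  q0 
(> = start, * = accepting)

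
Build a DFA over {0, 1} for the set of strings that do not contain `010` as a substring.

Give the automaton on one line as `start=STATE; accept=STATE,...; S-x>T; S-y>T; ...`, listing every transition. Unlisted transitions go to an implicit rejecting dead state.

This is the complement of 'contains `010`'. Use the same substring-matching states — q0 through q3 holding how much of `010` has just been matched — but flip the accepting set: everything except the trap q3 accepts.
A 4-state machine:
        0   1  
>* q0   q1  q0 
 * q1   q1  q2 
 * q2   q3  q0 
   q3   q3  q3 
(> = start, * = accepting)

start=q0; accept=q0,q1,q2; q0-0>q1; q0-1>q0; q1-0>q1; q1-1>q2; q2-0>q3; q2-1>q0; q3-0>q3; q3-1>q3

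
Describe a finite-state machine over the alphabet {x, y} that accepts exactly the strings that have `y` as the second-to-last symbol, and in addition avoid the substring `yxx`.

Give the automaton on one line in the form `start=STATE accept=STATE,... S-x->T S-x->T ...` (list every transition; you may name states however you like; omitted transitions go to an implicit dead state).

start=s0 accept=s2,s3 s0-x->s0 s0-y->s1 s1-x->s2 s1-y->s3 s2-x->s4 s2-y->s1 s3-x->s2 s3-y->s3 s4-x->s4 s4-y->s4

Build one automaton per condition and run them in lockstep. One (7 states) tracks the last 2 symbols read; the other (4 states) tracks partial matches of the forbidden pattern `yxx`. Each combined state is a pair, one component from each; accept when both components accept. Minimizing collapses redundant product states.
A 5-state machine:
        x   y  
>  s0   s0  s1 
   s1   s2  s3 
 * s2   s4  s1 
 * s3   s2  s3 
   s4   s4  s4 
(> = start, * = accepting)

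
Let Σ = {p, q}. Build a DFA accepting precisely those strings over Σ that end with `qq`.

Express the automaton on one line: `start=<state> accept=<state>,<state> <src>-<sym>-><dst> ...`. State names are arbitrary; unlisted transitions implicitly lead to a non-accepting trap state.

start=A accept=C A-p->A A-q->B B-p->A B-q->C C-p->A C-q->C

Remember how much of `qq` the current input suffix matches. State A means no match yet; B means the last symbol is `q`; C means the last 2 symbols are `qq`. Only C accepts. On a mismatch, fall back to the longest proper suffix that is still a prefix of `qq`.
With 3 states:
       p  q 
>  A   A  B 
   B   A  C 
 * C   A  C 
(> = start, * = accepting)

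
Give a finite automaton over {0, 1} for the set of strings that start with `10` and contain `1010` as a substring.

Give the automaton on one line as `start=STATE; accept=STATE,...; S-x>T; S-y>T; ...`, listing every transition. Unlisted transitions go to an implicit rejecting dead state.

start=q0; accept=q10; q0-0>q1; q0-1>q2; q1-0>q1; q1-1>q3; q2-0>q4; q2-1>q3; q3-0>q5; q3-1>q3; q4-0>q6; q4-1>q7; q5-0>q1; q5-1>q8; q6-0>q6; q6-1>q9; q7-0>q10; q7-1>q9; q8-0>q11; q8-1>q3; q9-0>q4; q9-1>q9; q10-0>q10; q10-1>q10; q11-0>q11; q11-1>q11

Run two small machines in parallel and take their product. One (4 states) tracks whether the input so far still matches the prefix `10`; the other (5 states) tracks whether and how much of `1010` has been seen. Each combined state is a pair, one component from each; accept when both components accept.
          0    1  
>  q0     q1   q2 
   q1     q1   q3 
   q2     q4   q3 
   q3     q5   q3 
   q4     q6   q7 
   q5     q1   q8 
   q6     q6   q9 
   q7    q10   q9 
   q8    q11   q3 
   q9     q4   q9 
 * q10   q10  q10 
   q11   q11  q11 
(> = start, * = accepting)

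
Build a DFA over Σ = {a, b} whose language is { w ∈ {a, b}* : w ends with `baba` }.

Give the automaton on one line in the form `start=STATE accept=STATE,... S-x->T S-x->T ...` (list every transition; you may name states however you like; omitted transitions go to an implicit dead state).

start=s0 accept=s4 s0-a->s0 s0-b->s1 s1-a->s2 s1-b->s1 s2-a->s0 s2-b->s3 s3-a->s4 s3-b->s1 s4-a->s0 s4-b->s3

Let each state record the length of the longest suffix of the input read so far that is also a prefix of `baba`. s1 means the last symbol is `b`; s2 means the last 2 symbols are `ba`; s3 means the last 3 symbols are `bab`; s4 means the last 4 symbols are `baba`. Accept only at s4, where the string currently ends in `baba`.
With 5 states:
        a   b  
>  s0   s0  s1 
   s1   s2  s1 
   s2   s0  s3 
   s3   s4  s1 
 * s4   s0  s3 
(> = start, * = accepting)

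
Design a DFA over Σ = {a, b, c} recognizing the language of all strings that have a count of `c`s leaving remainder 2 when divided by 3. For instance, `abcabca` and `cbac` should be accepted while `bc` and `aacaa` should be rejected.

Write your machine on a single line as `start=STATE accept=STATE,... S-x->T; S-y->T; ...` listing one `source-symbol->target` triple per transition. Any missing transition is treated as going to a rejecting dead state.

start=S0; accept=S2; S0-a->S0; S0-b->S0; S0-c->S1; S1-a->S1; S1-b->S1; S1-c->S2; S2-a->S2; S2-b->S2; S2-c->S0

The only thing that matters is how many `c`s have appeared, reduced mod 3. Use one state per residue: S0 for 0, …, S2 for 2. Reading `c` moves to the next residue; anything else stays put. S2 is accepting.
        a   b   c  
>  S0   S0  S0  S1 
   S1   S1  S1  S2 
 * S2   S2  S2  S0 
(> = start, * = accepting)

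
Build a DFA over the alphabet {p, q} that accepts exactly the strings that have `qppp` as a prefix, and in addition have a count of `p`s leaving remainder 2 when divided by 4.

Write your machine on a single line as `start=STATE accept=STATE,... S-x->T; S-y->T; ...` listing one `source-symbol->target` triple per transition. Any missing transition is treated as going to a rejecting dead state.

Handle the two conditions separately and then intersect. The first has 6 states tracking whether the input so far still matches the prefix `qppp`; the second has 4 states tracking the count of `p`s modulo 4. A product state is a pair (one from each), accepting exactly when both do. Equivalent product states are then merged.
        p   q  
>  s0   s1  s2 
   s1   s1  s1 
   s2   s3  s1 
   s3   s4  s1 
   s4   s5  s1 
   s5   s6  s5 
   s6   s7  s6 
   s7   s8  s7 
 * s8   s5  s8 
(> = start, * = accepting)

start=s0; accept=s8; s0-p->s1; s0-q->s2; s1-p->s1; s1-q->s1; s2-p->s3; s2-q->s1; s3-p->s4; s3-q->s1; s4-p->s5; s4-q->s1; s5-p->s6; s5-q->s5; s6-p->s7; s6-q->s6; s7-p->s8; s7-q->s7; s8-p->s5; s8-q->s8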